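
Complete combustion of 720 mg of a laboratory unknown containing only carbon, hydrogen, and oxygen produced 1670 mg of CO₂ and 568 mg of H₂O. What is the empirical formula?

mol C = 1.67 g CO₂ ÷ 44.009 g/mol = 0.03795 mol
mol H = 2 × 0.568 g H₂O ÷ 18.015 g/mol = 0.06306 mol
mass O = 0.720 − (0.4558 + 0.06356) = 0.2007 g → mol O = 0.2007 ÷ 15.999 = 0.01254 mol
Divide by the smallest (0.01254 mol): C 3.026, H 5.028, O 1.000

C3H5O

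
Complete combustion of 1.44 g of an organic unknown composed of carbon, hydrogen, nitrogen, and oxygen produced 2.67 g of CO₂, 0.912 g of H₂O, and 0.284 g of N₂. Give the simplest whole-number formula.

mol C = 2.67 g CO₂ ÷ 44.009 g/mol = 0.06067 mol
mol H = 2 × 0.912 g H₂O ÷ 18.015 g/mol = 0.1012 mol
mol N = 2 × 0.284 g N₂ ÷ 28.014 g/mol = 0.02028 mol
mass O = 1.44 − (0.7287 + 0.1021 + 0.2840) = 0.3252 g → mol O = 0.3252 ÷ 15.999 = 0.02033 mol
Divide by the smallest (0.02028 mol): C 2.992, H 4.994, N 1.000, O 1.003

C3H5NO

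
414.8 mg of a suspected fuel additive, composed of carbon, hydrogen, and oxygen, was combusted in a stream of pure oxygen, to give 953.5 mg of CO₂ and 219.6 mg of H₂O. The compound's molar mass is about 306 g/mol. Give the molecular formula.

mol C = 0.9535 g CO₂ ÷ 44.009 g/mol = 0.021666 mol
mol H = 2 × 0.2196 g H₂O ÷ 18.015 g/mol = 0.024380 mol
mass O = 0.4148 − (0.26023 + 0.024575) = 0.12999 g → mol O = 0.12999 ÷ 15.999 = 0.0081252 mol
Divide by the smallest (0.0081252 mol): C 2.667, H 3.001, O 1.000
Multiplying each by 3 gives whole numbers: C 8.00, H 9.00, O 3.00
Empirical formula: C8H9O3
Empirical-formula mass = 153.16 g/mol; 306 ÷ 153.16 ≈ 2, so the molecular formula is C16H18O6.

C16H18O6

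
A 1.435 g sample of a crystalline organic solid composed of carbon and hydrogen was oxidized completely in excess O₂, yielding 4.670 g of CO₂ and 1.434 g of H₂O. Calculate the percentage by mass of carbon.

88.82%

mol C = 4.670 g CO₂ ÷ 44.009 g/mol = 0.10611 mol
mol H = 2 × 1.434 g H₂O ÷ 18.015 g/mol = 0.15920 mol
mass % C = 1.2745 g ÷ 1.435 g × 100%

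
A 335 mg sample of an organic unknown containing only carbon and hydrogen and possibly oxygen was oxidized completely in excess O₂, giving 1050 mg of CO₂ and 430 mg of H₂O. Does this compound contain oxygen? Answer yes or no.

mol C = 1.05 g CO₂ ÷ 44.009 g/mol = 0.02386 mol
mol H = 2 × 0.430 g H₂O ÷ 18.015 g/mol = 0.04774 mol
C and H together account for 0.3347 g — essentially the entire 0.335 g sample — so the compound contains no oxygen.

no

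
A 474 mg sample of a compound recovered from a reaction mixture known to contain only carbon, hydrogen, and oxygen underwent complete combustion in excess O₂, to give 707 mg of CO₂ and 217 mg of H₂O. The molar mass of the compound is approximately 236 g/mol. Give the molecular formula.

mol C = 0.707 g CO₂ ÷ 44.009 g/mol = 0.01606 mol
mol H = 2 × 0.217 g H₂O ÷ 18.015 g/mol = 0.02409 mol
mass O = 0.474 − (0.1930 + 0.02428) = 0.2568 g → mol O = 0.2568 ÷ 15.999 = 0.01605 mol
Divide by the smallest (0.01605 mol): C 1.001, H 1.501, O 1.000
Multiplying each by 2 gives whole numbers: C 2.00, H 3.00, O 2.00
Empirical formula: C2H3O2
Empirical-formula mass = 59.04 g/mol; 236 ÷ 59.04 ≈ 4, so the molecular formula is C8H12O8.

C8H12O8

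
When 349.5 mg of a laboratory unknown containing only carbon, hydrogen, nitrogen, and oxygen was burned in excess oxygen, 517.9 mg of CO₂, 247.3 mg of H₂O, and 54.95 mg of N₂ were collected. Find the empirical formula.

mol C = 0.5179 g CO₂ ÷ 44.009 g/mol = 0.011768 mol
mol H = 2 × 0.2473 g H₂O ÷ 18.015 g/mol = 0.027455 mol
mol N = 2 × 0.05495 g N₂ ÷ 28.014 g/mol = 0.0039230 mol
mass O = 0.3495 − (0.14135 + 0.027675 + 0.054950) = 0.12553 g → mol O = 0.12553 ÷ 15.999 = 0.0078461 mol
Divide by the smallest (0.0039230 mol): C 3.000, H 6.998, N 1.000, O 2.000

C3H7NO2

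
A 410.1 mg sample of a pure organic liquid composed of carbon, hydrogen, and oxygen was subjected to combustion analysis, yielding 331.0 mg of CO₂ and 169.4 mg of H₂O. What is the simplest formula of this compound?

mol C = 0.3310 g CO₂ ÷ 44.009 g/mol = 0.0075212 mol
mol H = 2 × 0.1694 g H₂O ÷ 18.015 g/mol = 0.018807 mol
mass O = 0.4101 − (0.090337 + 0.018957) = 0.30081 g → mol O = 0.30081 ÷ 15.999 = 0.018802 mol
Divide by the smallest (0.0075212 mol): C 1.000, H 2.500, O 2.500
Multiplying each by 2 gives whole numbers: C 2.00, H 5.00, O 5.00

C2H5O5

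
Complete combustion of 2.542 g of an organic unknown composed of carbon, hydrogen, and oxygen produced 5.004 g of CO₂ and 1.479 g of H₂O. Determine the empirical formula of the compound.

C9H13O5

mol C = 5.004 g CO₂ ÷ 44.009 g/mol = 0.11370 mol
mol H = 2 × 1.479 g H₂O ÷ 18.015 g/mol = 0.16420 mol
mass O = 2.542 − (1.3657 + 0.16551) = 1.0108 g → mol O = 1.0108 ÷ 15.999 = 0.063178 mol
Divide by the smallest (0.063178 mol): C 1.800, H 2.599, O 1.000
Multiplying each by 5 gives whole numbers: C 9.00, H 12.99, O 5.00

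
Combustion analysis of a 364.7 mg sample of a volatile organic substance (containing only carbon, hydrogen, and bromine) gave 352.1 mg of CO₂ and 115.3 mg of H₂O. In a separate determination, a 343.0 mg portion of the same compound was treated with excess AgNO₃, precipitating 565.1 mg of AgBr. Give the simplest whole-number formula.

mol C = 0.3521 g CO₂ ÷ 44.009 g/mol = 0.0080006 mol
mol H = 2 × 0.1153 g H₂O ÷ 18.015 g/mol = 0.012800 mol
From the AgBr data: mol Br per gram of compound = (0.5651 ÷ 187.772) ÷ 0.3430 = 0.0087741 mol/g, so in the 0.3647 g combustion sample mol Br = 0.0031999 mol
Divide by the smallest (0.0031999 mol): C 2.500, H 4.000, Br 1.000
Multiplying each by 2 gives whole numbers: C 5.00, H 8.00, Br 2.00

C5H8Br2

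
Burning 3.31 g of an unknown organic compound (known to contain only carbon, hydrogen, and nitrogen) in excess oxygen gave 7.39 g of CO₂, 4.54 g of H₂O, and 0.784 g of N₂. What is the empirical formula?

C3H9N

mol C = 7.39 g CO₂ ÷ 44.009 g/mol = 0.1679 mol
mol H = 2 × 4.54 g H₂O ÷ 18.015 g/mol = 0.5040 mol
mol N = 2 × 0.784 g N₂ ÷ 28.014 g/mol = 0.05597 mol
Divide by the smallest (0.05597 mol): C 3.000, H 9.005, N 1.000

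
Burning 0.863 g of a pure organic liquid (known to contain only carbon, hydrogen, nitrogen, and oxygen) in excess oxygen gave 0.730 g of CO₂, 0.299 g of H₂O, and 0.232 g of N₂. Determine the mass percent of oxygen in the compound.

46.2%

mol C = 0.730 g CO₂ ÷ 44.009 g/mol = 0.01659 mol
mol H = 2 × 0.299 g H₂O ÷ 18.015 g/mol = 0.03319 mol
mol N = 2 × 0.232 g N₂ ÷ 28.014 g/mol = 0.01656 mol
mass O = 0.863 − (0.1992 + 0.03346 + 0.2320) = 0.3983 g → mol O = 0.3983 ÷ 15.999 = 0.02490 mol
mass % O = 0.3983 g ÷ 0.863 g × 100%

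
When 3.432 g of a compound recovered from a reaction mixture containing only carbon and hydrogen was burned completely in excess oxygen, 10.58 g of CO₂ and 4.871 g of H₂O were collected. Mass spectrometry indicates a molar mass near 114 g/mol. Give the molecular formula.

C8H18

mol C = 10.58 g CO₂ ÷ 44.009 g/mol = 0.24041 mol
mol H = 2 × 4.871 g H₂O ÷ 18.015 g/mol = 0.54077 mol
Divide by the smallest (0.24041 mol): C 1.000, H 2.249
Multiplying each by 4 gives whole numbers: C 4.00, H 9.00
Empirical formula: C4H9
Empirical-formula mass = 57.12 g/mol; 114 ÷ 57.12 ≈ 2, so the molecular formula is C8H18.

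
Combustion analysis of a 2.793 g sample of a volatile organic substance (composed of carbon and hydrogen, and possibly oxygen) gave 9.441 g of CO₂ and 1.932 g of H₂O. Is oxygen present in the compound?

no

mol C = 9.441 g CO₂ ÷ 44.009 g/mol = 0.21452 mol
mol H = 2 × 1.932 g H₂O ÷ 18.015 g/mol = 0.21449 mol
C and H together account for 2.7929 g — essentially the entire 2.793 g sample — so the compound contains no oxygen.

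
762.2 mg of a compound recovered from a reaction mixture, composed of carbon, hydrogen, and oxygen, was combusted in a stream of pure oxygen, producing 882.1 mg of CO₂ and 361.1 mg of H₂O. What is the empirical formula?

mol C = 0.8821 g CO₂ ÷ 44.009 g/mol = 0.020044 mol
mol H = 2 × 0.3611 g H₂O ÷ 18.015 g/mol = 0.040089 mol
mass O = 0.7622 − (0.24074 + 0.040410) = 0.48105 g → mol O = 0.48105 ÷ 15.999 = 0.030067 mol
Divide by the smallest (0.020044 mol): C 1.000, H 2.000, O 1.500
Multiplying each by 2 gives whole numbers: C 2.00, H 4.00, O 3.00

C2H4O3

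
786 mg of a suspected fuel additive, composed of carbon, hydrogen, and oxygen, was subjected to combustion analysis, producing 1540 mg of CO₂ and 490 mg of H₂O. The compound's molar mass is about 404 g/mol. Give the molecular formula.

mol C = 1.54 g CO₂ ÷ 44.009 g/mol = 0.03499 mol
mol H = 2 × 0.490 g H₂O ÷ 18.015 g/mol = 0.05440 mol
mass O = 0.786 − (0.4203 + 0.05483) = 0.3109 g → mol O = 0.3109 ÷ 15.999 = 0.01943 mol
Divide by the smallest (0.01943 mol): C 1.801, H 2.800, O 1.000
Multiplying each by 5 gives whole numbers: C 9.00, H 14.00, O 5.00
Empirical formula: C9H14O5
Empirical-formula mass = 202.21 g/mol; 404 ÷ 202.21 ≈ 2, so the molecular formula is C18H28O10.

C18H28O10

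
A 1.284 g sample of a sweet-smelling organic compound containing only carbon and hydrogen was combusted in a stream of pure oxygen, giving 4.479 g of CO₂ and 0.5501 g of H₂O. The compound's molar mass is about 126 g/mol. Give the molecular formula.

mol C = 4.479 g CO₂ ÷ 44.009 g/mol = 0.10177 mol
mol H = 2 × 0.5501 g H₂O ÷ 18.015 g/mol = 0.061071 mol
Divide by the smallest (0.061071 mol): C 1.666, H 1.000
Multiplying each by 3 gives whole numbers: C 5.00, H 3.00
Empirical formula: C5H3
Empirical-formula mass = 63.08 g/mol; 126 ÷ 63.08 ≈ 2, so the molecular formula is C10H6.

C10H6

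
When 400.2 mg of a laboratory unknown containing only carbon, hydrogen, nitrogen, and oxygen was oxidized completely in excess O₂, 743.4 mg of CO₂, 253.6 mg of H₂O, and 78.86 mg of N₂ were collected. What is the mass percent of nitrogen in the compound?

mol C = 0.7434 g CO₂ ÷ 44.009 g/mol = 0.016892 mol
mol H = 2 × 0.2536 g H₂O ÷ 18.015 g/mol = 0.028154 mol
mol N = 2 × 0.07886 g N₂ ÷ 28.014 g/mol = 0.0056300 mol
mass O = 0.4002 − (0.20289 + 0.028380 + 0.078860) = 0.090071 g → mol O = 0.090071 ÷ 15.999 = 0.0056298 mol
mass % N = 0.078860 g ÷ 0.4002 g × 100%

19.71%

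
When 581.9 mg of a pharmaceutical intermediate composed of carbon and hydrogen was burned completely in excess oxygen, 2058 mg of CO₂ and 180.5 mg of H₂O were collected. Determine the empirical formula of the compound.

mol C = 2.058 g CO₂ ÷ 44.009 g/mol = 0.046763 mol
mol H = 2 × 0.1805 g H₂O ÷ 18.015 g/mol = 0.020039 mol
Divide by the smallest (0.020039 mol): C 2.334, H 1.000
Multiplying each by 3 gives whole numbers: C 7.00, H 3.00

C7H3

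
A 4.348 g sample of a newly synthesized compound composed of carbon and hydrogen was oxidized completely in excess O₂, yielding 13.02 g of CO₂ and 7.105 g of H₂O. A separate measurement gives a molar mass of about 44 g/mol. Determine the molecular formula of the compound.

C3H8

mol C = 13.02 g CO₂ ÷ 44.009 g/mol = 0.29585 mol
mol H = 2 × 7.105 g H₂O ÷ 18.015 g/mol = 0.78879 mol
Divide by the smallest (0.29585 mol): C 1.000, H 2.666
Multiplying each by 3 gives whole numbers: C 3.00, H 8.00
Empirical formula: C3H8
Empirical-formula mass = 44.10 g/mol; 44 ÷ 44.10 ≈ 1, so the molecular formula is C3H8.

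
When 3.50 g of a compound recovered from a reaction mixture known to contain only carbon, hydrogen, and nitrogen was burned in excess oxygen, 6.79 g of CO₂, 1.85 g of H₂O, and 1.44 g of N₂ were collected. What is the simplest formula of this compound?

mol C = 6.79 g CO₂ ÷ 44.009 g/mol = 0.1543 mol
mol H = 2 × 1.85 g H₂O ÷ 18.015 g/mol = 0.2054 mol
mol N = 2 × 1.44 g N₂ ÷ 28.014 g/mol = 0.1028 mol
Divide by the smallest (0.1028 mol): C 1.501, H 1.998, N 1.000
Multiplying each by 2 gives whole numbers: C 3.00, H 4.00, N 2.00

C3H4N2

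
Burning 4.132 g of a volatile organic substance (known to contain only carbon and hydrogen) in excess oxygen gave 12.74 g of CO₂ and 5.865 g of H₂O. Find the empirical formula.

C4H9

mol C = 12.74 g CO₂ ÷ 44.009 g/mol = 0.28949 mol
mol H = 2 × 5.865 g H₂O ÷ 18.015 g/mol = 0.65112 mol
Divide by the smallest (0.28949 mol): C 1.000, H 2.249
Multiplying each by 4 gives whole numbers: C 4.00, H 9.00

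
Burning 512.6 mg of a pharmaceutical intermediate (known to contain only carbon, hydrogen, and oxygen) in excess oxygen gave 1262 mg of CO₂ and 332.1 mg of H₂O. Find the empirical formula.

C7H9O2

mol C = 1.262 g CO₂ ÷ 44.009 g/mol = 0.028676 mol
mol H = 2 × 0.3321 g H₂O ÷ 18.015 g/mol = 0.036869 mol
mass O = 0.5126 − (0.34443 + 0.037164) = 0.13101 g → mol O = 0.13101 ÷ 15.999 = 0.0081886 mol
Divide by the smallest (0.0081886 mol): C 3.502, H 4.503, O 1.000
Multiplying each by 2 gives whole numbers: C 7.00, H 9.01, O 2.00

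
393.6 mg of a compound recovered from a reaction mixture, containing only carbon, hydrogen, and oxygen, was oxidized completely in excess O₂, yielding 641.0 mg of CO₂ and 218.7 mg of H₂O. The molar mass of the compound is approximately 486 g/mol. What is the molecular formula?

mol C = 0.6410 g CO₂ ÷ 44.009 g/mol = 0.014565 mol
mol H = 2 × 0.2187 g H₂O ÷ 18.015 g/mol = 0.024280 mol
mass O = 0.3936 − (0.17494 + 0.024474) = 0.19418 g → mol O = 0.19418 ÷ 15.999 = 0.012137 mol
Divide by the smallest (0.012137 mol): C 1.200, H 2.000, O 1.000
Multiplying each by 5 gives whole numbers: C 6.00, H 10.00, O 5.00
Empirical formula: C6H10O5
Empirical-formula mass = 162.14 g/mol; 486 ÷ 162.14 ≈ 3, so the molecular formula is C18H30O15.

C18H30O15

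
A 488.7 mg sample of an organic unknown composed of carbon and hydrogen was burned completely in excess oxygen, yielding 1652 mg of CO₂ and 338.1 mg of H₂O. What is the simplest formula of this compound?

mol C = 1.652 g CO₂ ÷ 44.009 g/mol = 0.037538 mol
mol H = 2 × 0.3381 g H₂O ÷ 18.015 g/mol = 0.037535 mol
Divide by the smallest (0.037535 mol): C 1.000, H 1.000

CH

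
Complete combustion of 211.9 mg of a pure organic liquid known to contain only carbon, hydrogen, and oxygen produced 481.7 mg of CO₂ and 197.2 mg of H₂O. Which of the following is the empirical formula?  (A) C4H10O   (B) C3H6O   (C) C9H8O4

mol C = 0.4817 g CO₂ ÷ 44.009 g/mol = 0.010945 mol
mol H = 2 × 0.1972 g H₂O ÷ 18.015 g/mol = 0.021893 mol
mass O = 0.2119 − (0.13147 + 0.022068) = 0.058366 g → mol O = 0.058366 ÷ 15.999 = 0.0036481 mol
Divide by the smallest (0.0036481 mol): C 3.000, H 6.001, O 1.000

(B) C3H6O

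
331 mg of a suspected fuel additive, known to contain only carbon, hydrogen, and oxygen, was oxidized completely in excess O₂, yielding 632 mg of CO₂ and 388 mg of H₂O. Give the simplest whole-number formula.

C2H6O

mol C = 0.632 g CO₂ ÷ 44.009 g/mol = 0.01436 mol
mol H = 2 × 0.388 g H₂O ÷ 18.015 g/mol = 0.04308 mol
mass O = 0.331 − (0.1725 + 0.04342) = 0.1151 g → mol O = 0.1151 ÷ 15.999 = 0.007194 mol
Divide by the smallest (0.007194 mol): C 1.996, H 5.988, O 1.000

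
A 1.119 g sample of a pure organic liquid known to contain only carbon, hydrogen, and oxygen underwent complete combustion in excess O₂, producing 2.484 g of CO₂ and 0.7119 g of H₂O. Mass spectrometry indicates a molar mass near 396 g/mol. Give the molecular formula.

C20H28O8

mol C = 2.484 g CO₂ ÷ 44.009 g/mol = 0.056443 mol
mol H = 2 × 0.7119 g H₂O ÷ 18.015 g/mol = 0.079034 mol
mass O = 1.119 − (0.67794 + 0.079666) = 0.36140 g → mol O = 0.36140 ÷ 15.999 = 0.022589 mol
Divide by the smallest (0.022589 mol): C 2.499, H 3.499, O 1.000
Multiplying each by 2 gives whole numbers: C 5.00, H 7.00, O 2.00
Empirical formula: C5H7O2
Empirical-formula mass = 99.11 g/mol; 396 ÷ 99.11 ≈ 4, so the molecular formula is C20H28O8.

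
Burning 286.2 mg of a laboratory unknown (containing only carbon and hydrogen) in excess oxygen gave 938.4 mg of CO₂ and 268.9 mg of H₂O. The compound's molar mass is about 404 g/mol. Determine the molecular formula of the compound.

C30H42

mol C = 0.9384 g CO₂ ÷ 44.009 g/mol = 0.021323 mol
mol H = 2 × 0.2689 g H₂O ÷ 18.015 g/mol = 0.029853 mol
Divide by the smallest (0.021323 mol): C 1.000, H 1.400
Multiplying each by 5 gives whole numbers: C 5.00, H 7.00
Empirical formula: C5H7
Empirical-formula mass = 67.11 g/mol; 404 ÷ 67.11 ≈ 6, so the molecular formula is C30H42.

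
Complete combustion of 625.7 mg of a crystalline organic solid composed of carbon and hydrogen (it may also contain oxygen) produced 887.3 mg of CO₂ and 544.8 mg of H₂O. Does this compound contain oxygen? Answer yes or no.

mol C = 0.8873 g CO₂ ÷ 44.009 g/mol = 0.020162 mol
mol H = 2 × 0.5448 g H₂O ÷ 18.015 g/mol = 0.060483 mol
C and H account for only 0.30313 g of the 0.6257 g sample; the remaining 0.32257 g must be oxygen.

yes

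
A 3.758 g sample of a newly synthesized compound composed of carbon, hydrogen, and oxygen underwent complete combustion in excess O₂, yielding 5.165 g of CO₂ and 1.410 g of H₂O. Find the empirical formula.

C6H8O7

mol C = 5.165 g CO₂ ÷ 44.009 g/mol = 0.11736 mol
mol H = 2 × 1.410 g H₂O ÷ 18.015 g/mol = 0.15654 mol
mass O = 3.758 − (1.4096 + 0.15779) = 2.1906 g → mol O = 2.1906 ÷ 15.999 = 0.13692 mol
Divide by the smallest (0.11736 mol): C 1.000, H 1.334, O 1.167
Multiplying each by 6 gives whole numbers: C 6.00, H 8.00, O 7.00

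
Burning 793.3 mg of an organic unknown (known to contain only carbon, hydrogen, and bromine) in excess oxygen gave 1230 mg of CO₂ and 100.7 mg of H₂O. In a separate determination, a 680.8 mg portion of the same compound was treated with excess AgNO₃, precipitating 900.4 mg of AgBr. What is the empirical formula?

mol C = 1.230 g CO₂ ÷ 44.009 g/mol = 0.027949 mol
mol H = 2 × 0.1007 g H₂O ÷ 18.015 g/mol = 0.011180 mol
From the AgBr data: mol Br per gram of compound = (0.9004 ÷ 187.772) ÷ 0.6808 = 0.0070434 mol/g, so in the 0.7933 g combustion sample mol Br = 0.0055876 mol
Divide by the smallest (0.0055876 mol): C 5.002, H 2.001, Br 1.000

C5H2Br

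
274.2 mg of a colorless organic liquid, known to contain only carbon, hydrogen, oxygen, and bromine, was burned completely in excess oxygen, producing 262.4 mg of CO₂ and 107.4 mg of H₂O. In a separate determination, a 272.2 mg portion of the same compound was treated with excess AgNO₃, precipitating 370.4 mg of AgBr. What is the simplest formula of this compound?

C3H6BrO

mol C = 0.2624 g CO₂ ÷ 44.009 g/mol = 0.0059624 mol
mol H = 2 × 0.1074 g H₂O ÷ 18.015 g/mol = 0.011923 mol
From the AgBr data: mol Br per gram of compound = (0.3704 ÷ 187.772) ÷ 0.2722 = 0.0072469 mol/g, so in the 0.2742 g combustion sample mol Br = 0.0019871 mol
mass O = 0.2742 − (0.071615 + 0.012019 + 0.15878) = 0.031789 g → mol O = 0.031789 ÷ 15.999 = 0.0019870 mol
Divide by the smallest (0.0019870 mol): C 3.001, H 6.001, Br 1.000, O 1.000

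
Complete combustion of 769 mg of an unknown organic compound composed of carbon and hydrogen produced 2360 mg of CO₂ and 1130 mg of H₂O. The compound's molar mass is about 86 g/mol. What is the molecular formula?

C6H14

mol C = 2.36 g CO₂ ÷ 44.009 g/mol = 0.05363 mol
mol H = 2 × 1.13 g H₂O ÷ 18.015 g/mol = 0.1255 mol
Divide by the smallest (0.05363 mol): C 1.000, H 2.339
Multiplying each by 3 gives whole numbers: C 3.00, H 7.02
Empirical formula: C3H7
Empirical-formula mass = 43.09 g/mol; 86 ÷ 43.09 ≈ 2, so the molecular formula is C6H14.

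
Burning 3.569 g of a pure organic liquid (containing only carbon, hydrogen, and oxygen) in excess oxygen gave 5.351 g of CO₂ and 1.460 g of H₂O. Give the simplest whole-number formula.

C3H4O3

mol C = 5.351 g CO₂ ÷ 44.009 g/mol = 0.12159 mol
mol H = 2 × 1.460 g H₂O ÷ 18.015 g/mol = 0.16209 mol
mass O = 3.569 − (1.4604 + 0.16338) = 1.9452 g → mol O = 1.9452 ÷ 15.999 = 0.12158 mol
Divide by the smallest (0.12158 mol): C 1.000, H 1.333, O 1.000
Multiplying each by 3 gives whole numbers: C 3.00, H 4.00, O 3.00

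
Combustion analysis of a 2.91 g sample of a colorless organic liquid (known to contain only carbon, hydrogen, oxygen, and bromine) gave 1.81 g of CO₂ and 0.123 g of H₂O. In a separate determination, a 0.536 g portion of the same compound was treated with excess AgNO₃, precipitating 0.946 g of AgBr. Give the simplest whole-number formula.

mol C = 1.81 g CO₂ ÷ 44.009 g/mol = 0.04113 mol
mol H = 2 × 0.123 g H₂O ÷ 18.015 g/mol = 0.01366 mol
From the AgBr data: mol Br per gram of compound = (0.946 ÷ 187.772) ÷ 0.536 = 0.009399 mol/g, so in the 2.91 g combustion sample mol Br = 0.02735 mol
mass O = 2.91 − (0.4940 + 0.01376 + 2.186) = 0.2167 g → mol O = 0.2167 ÷ 15.999 = 0.01355 mol
Divide by the smallest (0.01355 mol): C 3.036, H 1.008, Br 2.019, O 1.000

C3HBr2O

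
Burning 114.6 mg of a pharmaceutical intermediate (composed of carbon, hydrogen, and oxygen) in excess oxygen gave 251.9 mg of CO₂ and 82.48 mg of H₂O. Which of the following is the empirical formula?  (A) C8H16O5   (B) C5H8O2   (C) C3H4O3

(B) C5H8O2

mol C = 0.2519 g CO₂ ÷ 44.009 g/mol = 0.0057238 mol
mol H = 2 × 0.08248 g H₂O ÷ 18.015 g/mol = 0.0091568 mol
mass O = 0.1146 − (0.068749 + 0.0092301) = 0.036621 g → mol O = 0.036621 ÷ 15.999 = 0.0022890 mol
Divide by the smallest (0.0022890 mol): C 2.501, H 4.000, O 1.000
Multiplying each by 2 gives whole numbers: C 5.00, H 8.00, O 2.00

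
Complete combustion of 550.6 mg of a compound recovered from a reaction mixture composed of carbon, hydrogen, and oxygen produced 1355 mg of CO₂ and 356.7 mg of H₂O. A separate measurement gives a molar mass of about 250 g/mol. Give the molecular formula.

mol C = 1.355 g CO₂ ÷ 44.009 g/mol = 0.030789 mol
mol H = 2 × 0.3567 g H₂O ÷ 18.015 g/mol = 0.039600 mol
mass O = 0.5506 − (0.36981 + 0.039917) = 0.14087 g → mol O = 0.14087 ÷ 15.999 = 0.0088052 mol
Divide by the smallest (0.0088052 mol): C 3.497, H 4.497, O 1.000
Multiplying each by 2 gives whole numbers: C 6.99, H 8.99, O 2.00
Empirical formula: C7H9O2
Empirical-formula mass = 125.15 g/mol; 250 ÷ 125.15 ≈ 2, so the molecular formula is C14H18O4.

C14H18O4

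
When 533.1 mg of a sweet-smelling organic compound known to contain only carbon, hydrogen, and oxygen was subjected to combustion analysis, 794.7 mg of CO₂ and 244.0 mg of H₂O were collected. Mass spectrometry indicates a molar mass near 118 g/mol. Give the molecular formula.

mol C = 0.7947 g CO₂ ÷ 44.009 g/mol = 0.018058 mol
mol H = 2 × 0.2440 g H₂O ÷ 18.015 g/mol = 0.027089 mol
mass O = 0.5331 − (0.21689 + 0.027305) = 0.28890 g → mol O = 0.28890 ÷ 15.999 = 0.018058 mol
Divide by the smallest (0.018058 mol): C 1.000, H 1.500, O 1.000
Multiplying each by 2 gives whole numbers: C 2.00, H 3.00, O 2.00
Empirical formula: C2H3O2
Empirical-formula mass = 59.04 g/mol; 118 ÷ 59.04 ≈ 2, so the molecular formula is C4H6O4.

C4H6O4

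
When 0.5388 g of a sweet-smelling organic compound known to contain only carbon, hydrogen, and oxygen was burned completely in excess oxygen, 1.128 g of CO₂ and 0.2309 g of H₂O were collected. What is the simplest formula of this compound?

C2H2O

mol C = 1.128 g CO₂ ÷ 44.009 g/mol = 0.025631 mol
mol H = 2 × 0.2309 g H₂O ÷ 18.015 g/mol = 0.025634 mol
mass O = 0.5388 − (0.30786 + 0.025839) = 0.20511 g → mol O = 0.20511 ÷ 15.999 = 0.012820 mol
Divide by the smallest (0.012820 mol): C 1.999, H 2.000, O 1.000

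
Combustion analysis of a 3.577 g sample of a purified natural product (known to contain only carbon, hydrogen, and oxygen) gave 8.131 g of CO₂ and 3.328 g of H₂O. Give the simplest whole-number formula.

C3H6O

mol C = 8.131 g CO₂ ÷ 44.009 g/mol = 0.18476 mol
mol H = 2 × 3.328 g H₂O ÷ 18.015 g/mol = 0.36947 mol
mass O = 3.577 − (2.2191 + 0.37243) = 0.98545 g → mol O = 0.98545 ÷ 15.999 = 0.061594 mol
Divide by the smallest (0.061594 mol): C 3.000, H 5.998, O 1.000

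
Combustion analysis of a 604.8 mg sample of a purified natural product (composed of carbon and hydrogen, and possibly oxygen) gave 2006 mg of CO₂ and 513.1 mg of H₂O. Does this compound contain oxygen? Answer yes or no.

mol C = 2.006 g CO₂ ÷ 44.009 g/mol = 0.045582 mol
mol H = 2 × 0.5131 g H₂O ÷ 18.015 g/mol = 0.056964 mol
C and H together account for 0.60490 g — essentially the entire 0.6048 g sample — so the compound contains no oxygen.

no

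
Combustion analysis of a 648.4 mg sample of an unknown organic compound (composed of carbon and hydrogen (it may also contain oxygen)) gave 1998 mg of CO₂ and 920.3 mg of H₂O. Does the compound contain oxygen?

no

mol C = 1.998 g CO₂ ÷ 44.009 g/mol = 0.045400 mol
mol H = 2 × 0.9203 g H₂O ÷ 18.015 g/mol = 0.10217 mol
C and H together account for 0.64828 g — essentially the entire 0.6484 g sample — so the compound contains no oxygen.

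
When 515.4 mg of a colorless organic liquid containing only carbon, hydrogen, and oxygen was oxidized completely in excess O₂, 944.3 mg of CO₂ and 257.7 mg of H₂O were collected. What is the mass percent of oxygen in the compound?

44.40%

mol C = 0.9443 g CO₂ ÷ 44.009 g/mol = 0.021457 mol
mol H = 2 × 0.2577 g H₂O ÷ 18.015 g/mol = 0.028609 mol
mass O = 0.5154 − (0.25772 + 0.028838) = 0.22884 g → mol O = 0.22884 ÷ 15.999 = 0.014304 mol
mass % O = 0.22884 g ÷ 0.5154 g × 100%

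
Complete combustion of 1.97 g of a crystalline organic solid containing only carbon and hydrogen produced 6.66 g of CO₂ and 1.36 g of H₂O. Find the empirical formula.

CH

mol C = 6.66 g CO₂ ÷ 44.009 g/mol = 0.1513 mol
mol H = 2 × 1.36 g H₂O ÷ 18.015 g/mol = 0.1510 mol
Divide by the smallest (0.1510 mol): C 1.002, H 1.000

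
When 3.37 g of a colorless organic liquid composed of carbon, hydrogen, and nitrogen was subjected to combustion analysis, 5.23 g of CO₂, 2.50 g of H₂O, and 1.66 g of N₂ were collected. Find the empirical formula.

mol C = 5.23 g CO₂ ÷ 44.009 g/mol = 0.1188 mol
mol H = 2 × 2.50 g H₂O ÷ 18.015 g/mol = 0.2775 mol
mol N = 2 × 1.66 g N₂ ÷ 28.014 g/mol = 0.1185 mol
Divide by the smallest (0.1185 mol): C 1.003, H 2.342, N 1.000
Multiplying each by 3 gives whole numbers: C 3.01, H 7.03, N 3.00

C3H7N3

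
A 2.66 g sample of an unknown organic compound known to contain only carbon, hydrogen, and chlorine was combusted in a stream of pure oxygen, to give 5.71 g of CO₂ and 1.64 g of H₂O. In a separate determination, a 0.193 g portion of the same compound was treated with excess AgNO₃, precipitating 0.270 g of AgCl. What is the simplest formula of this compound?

mol C = 5.71 g CO₂ ÷ 44.009 g/mol = 0.1297 mol
mol H = 2 × 1.64 g H₂O ÷ 18.015 g/mol = 0.1821 mol
From the AgCl data: mol Cl per gram of compound = (0.270 ÷ 143.318) ÷ 0.193 = 0.009761 mol/g, so in the 2.66 g combustion sample mol Cl = 0.02596 mol
Divide by the smallest (0.02596 mol): C 4.997, H 7.012, Cl 1.000

C5H7Cl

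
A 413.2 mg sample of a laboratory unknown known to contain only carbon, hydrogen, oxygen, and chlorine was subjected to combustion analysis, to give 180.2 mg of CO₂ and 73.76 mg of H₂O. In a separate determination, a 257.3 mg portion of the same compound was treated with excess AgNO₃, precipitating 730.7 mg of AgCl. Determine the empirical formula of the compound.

mol C = 0.1802 g CO₂ ÷ 44.009 g/mol = 0.0040946 mol
mol H = 2 × 0.07376 g H₂O ÷ 18.015 g/mol = 0.0081887 mol
From the AgCl data: mol Cl per gram of compound = (0.7307 ÷ 143.318) ÷ 0.2573 = 0.019815 mol/g, so in the 0.4132 g combustion sample mol Cl = 0.0081876 mol
mass O = 0.4132 − (0.049180 + 0.0082542 + 0.29025) = 0.065513 g → mol O = 0.065513 ÷ 15.999 = 0.0040948 mol
Divide by the smallest (0.0040946 mol): C 1.000, H 2.000, Cl 2.000, O 1.000

CH2Cl2O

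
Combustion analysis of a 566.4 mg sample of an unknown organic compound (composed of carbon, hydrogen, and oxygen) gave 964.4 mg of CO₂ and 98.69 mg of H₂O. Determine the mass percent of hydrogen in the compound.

mol C = 0.9644 g CO₂ ÷ 44.009 g/mol = 0.021914 mol
mol H = 2 × 0.09869 g H₂O ÷ 18.015 g/mol = 0.010956 mol
mass O = 0.5664 − (0.26321 + 0.011044) = 0.29215 g → mol O = 0.29215 ÷ 15.999 = 0.018261 mol
mass % H = 0.011044 g ÷ 0.5664 g × 100%

1.95%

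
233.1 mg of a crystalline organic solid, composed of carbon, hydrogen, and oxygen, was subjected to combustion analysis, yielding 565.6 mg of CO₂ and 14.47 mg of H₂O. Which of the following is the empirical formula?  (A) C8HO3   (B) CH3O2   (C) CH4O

(A) C8HO3

mol C = 0.5656 g CO₂ ÷ 44.009 g/mol = 0.012852 mol
mol H = 2 × 0.01447 g H₂O ÷ 18.015 g/mol = 0.0016064 mol
mass O = 0.2331 − (0.15436 + 0.0016193) = 0.077116 g → mol O = 0.077116 ÷ 15.999 = 0.0048201 mol
Divide by the smallest (0.0016064 mol): C 8.000, H 1.000, O 3.000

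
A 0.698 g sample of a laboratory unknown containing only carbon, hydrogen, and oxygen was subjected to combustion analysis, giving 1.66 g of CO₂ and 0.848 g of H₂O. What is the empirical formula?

mol C = 1.66 g CO₂ ÷ 44.009 g/mol = 0.03772 mol
mol H = 2 × 0.848 g H₂O ÷ 18.015 g/mol = 0.09414 mol
mass O = 0.698 − (0.4530 + 0.09490) = 0.1501 g → mol O = 0.1501 ÷ 15.999 = 0.009379 mol
Divide by the smallest (0.009379 mol): C 4.022, H 10.038, O 1.000

C4H10O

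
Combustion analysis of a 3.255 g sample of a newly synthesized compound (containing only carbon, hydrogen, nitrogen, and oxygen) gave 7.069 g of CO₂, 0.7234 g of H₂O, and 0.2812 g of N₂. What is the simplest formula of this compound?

C8H4NO3

mol C = 7.069 g CO₂ ÷ 44.009 g/mol = 0.16063 mol
mol H = 2 × 0.7234 g H₂O ÷ 18.015 g/mol = 0.080311 mol
mol N = 2 × 0.2812 g N₂ ÷ 28.014 g/mol = 0.020076 mol
mass O = 3.255 − (1.9293 + 0.080953 + 0.28120) = 0.96356 g → mol O = 0.96356 ÷ 15.999 = 0.060227 mol
Divide by the smallest (0.020076 mol): C 8.001, H 4.000, N 1.000, O 3.000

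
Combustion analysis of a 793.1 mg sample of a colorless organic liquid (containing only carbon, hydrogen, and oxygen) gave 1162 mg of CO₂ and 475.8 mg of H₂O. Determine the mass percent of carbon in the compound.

39.99%

mol C = 1.162 g CO₂ ÷ 44.009 g/mol = 0.026404 mol
mol H = 2 × 0.4758 g H₂O ÷ 18.015 g/mol = 0.052823 mol
mass O = 0.7931 − (0.31713 + 0.053245) = 0.42272 g → mol O = 0.42272 ÷ 15.999 = 0.026422 mol
mass % C = 0.31713 g ÷ 0.7931 g × 100%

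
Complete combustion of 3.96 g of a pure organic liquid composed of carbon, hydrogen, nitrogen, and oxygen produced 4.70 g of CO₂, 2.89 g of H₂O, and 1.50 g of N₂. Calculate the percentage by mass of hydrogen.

8.2%

mol C = 4.70 g CO₂ ÷ 44.009 g/mol = 0.1068 mol
mol H = 2 × 2.89 g H₂O ÷ 18.015 g/mol = 0.3208 mol
mol N = 2 × 1.50 g N₂ ÷ 28.014 g/mol = 0.1071 mol
mass O = 3.96 − (1.283 + 0.3234 + 1.500) = 0.8539 g → mol O = 0.8539 ÷ 15.999 = 0.05337 mol
mass % H = 0.3234 g ÷ 3.96 g × 100%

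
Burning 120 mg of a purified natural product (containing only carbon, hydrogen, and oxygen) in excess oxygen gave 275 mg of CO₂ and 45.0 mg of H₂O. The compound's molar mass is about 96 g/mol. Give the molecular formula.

mol C = 0.275 g CO₂ ÷ 44.009 g/mol = 0.006249 mol
mol H = 2 × 0.0450 g H₂O ÷ 18.015 g/mol = 0.004996 mol
mass O = 0.120 − (0.07505 + 0.005036) = 0.03991 g → mol O = 0.03991 ÷ 15.999 = 0.002495 mol
Divide by the smallest (0.002495 mol): C 2.505, H 2.003, O 1.000
Multiplying each by 2 gives whole numbers: C 5.01, H 4.01, O 2.00
Empirical formula: C5H4O2
Empirical-formula mass = 96.08 g/mol; 96 ÷ 96.08 ≈ 1, so the molecular formula is C5H4O2.

C5H4O2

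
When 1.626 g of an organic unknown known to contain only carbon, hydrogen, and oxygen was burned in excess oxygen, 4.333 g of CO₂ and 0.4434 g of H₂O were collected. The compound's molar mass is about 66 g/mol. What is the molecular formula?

C4H2O

mol C = 4.333 g CO₂ ÷ 44.009 g/mol = 0.098457 mol
mol H = 2 × 0.4434 g H₂O ÷ 18.015 g/mol = 0.049226 mol
mass O = 1.626 − (1.1826 + 0.049619) = 0.39381 g → mol O = 0.39381 ÷ 15.999 = 0.024615 mol
Divide by the smallest (0.024615 mol): C 4.000, H 2.000, O 1.000
Empirical formula: C4H2O
Empirical-formula mass = 66.06 g/mol; 66 ÷ 66.06 ≈ 1, so the molecular formula is C4H2O.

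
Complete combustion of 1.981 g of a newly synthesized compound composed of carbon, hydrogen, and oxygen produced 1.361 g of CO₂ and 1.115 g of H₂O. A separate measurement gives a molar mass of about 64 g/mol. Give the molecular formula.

mol C = 1.361 g CO₂ ÷ 44.009 g/mol = 0.030925 mol
mol H = 2 × 1.115 g H₂O ÷ 18.015 g/mol = 0.12379 mol
mass O = 1.981 − (0.37145 + 0.12478) = 1.4848 g → mol O = 1.4848 ÷ 15.999 = 0.092804 mol
Divide by the smallest (0.030925 mol): C 1.000, H 4.003, O 3.001
Empirical formula: CH4O3
Empirical-formula mass = 64.04 g/mol; 64 ÷ 64.04 ≈ 1, so the molecular formula is CH4O3.

CH4O3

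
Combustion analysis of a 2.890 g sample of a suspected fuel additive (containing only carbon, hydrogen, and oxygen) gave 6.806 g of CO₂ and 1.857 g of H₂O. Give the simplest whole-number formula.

mol C = 6.806 g CO₂ ÷ 44.009 g/mol = 0.15465 mol
mol H = 2 × 1.857 g H₂O ÷ 18.015 g/mol = 0.20616 mol
mass O = 2.890 − (1.8575 + 0.20781) = 0.82469 g → mol O = 0.82469 ÷ 15.999 = 0.051546 mol
Divide by the smallest (0.051546 mol): C 3.000, H 4.000, O 1.000

C3H4O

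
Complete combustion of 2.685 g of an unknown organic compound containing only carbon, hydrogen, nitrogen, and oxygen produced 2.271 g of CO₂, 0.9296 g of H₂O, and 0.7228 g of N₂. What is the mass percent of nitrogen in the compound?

26.92%

mol C = 2.271 g CO₂ ÷ 44.009 g/mol = 0.051603 mol
mol H = 2 × 0.9296 g H₂O ÷ 18.015 g/mol = 0.10320 mol
mol N = 2 × 0.7228 g N₂ ÷ 28.014 g/mol = 0.051603 mol
mass O = 2.685 − (0.61980 + 0.10403 + 0.72280) = 1.2384 g → mol O = 1.2384 ÷ 15.999 = 0.077403 mol
mass % N = 0.72280 g ÷ 2.685 g × 100%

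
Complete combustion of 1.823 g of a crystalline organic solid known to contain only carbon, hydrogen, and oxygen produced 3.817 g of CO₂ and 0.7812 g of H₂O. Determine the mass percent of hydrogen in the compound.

mol C = 3.817 g CO₂ ÷ 44.009 g/mol = 0.086732 mol
mol H = 2 × 0.7812 g H₂O ÷ 18.015 g/mol = 0.086728 mol
mass O = 1.823 − (1.0417 + 0.087422) = 0.69384 g → mol O = 0.69384 ÷ 15.999 = 0.043368 mol
mass % H = 0.087422 g ÷ 1.823 g × 100%

4.80%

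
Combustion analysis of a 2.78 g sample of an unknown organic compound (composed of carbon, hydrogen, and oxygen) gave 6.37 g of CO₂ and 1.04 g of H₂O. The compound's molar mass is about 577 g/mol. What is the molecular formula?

C30H24O12

mol C = 6.37 g CO₂ ÷ 44.009 g/mol = 0.1447 mol
mol H = 2 × 1.04 g H₂O ÷ 18.015 g/mol = 0.1155 mol
mass O = 2.78 − (1.739 + 0.1164) = 0.9251 g → mol O = 0.9251 ÷ 15.999 = 0.05782 mol
Divide by the smallest (0.05782 mol): C 2.503, H 1.997, O 1.000
Multiplying each by 2 gives whole numbers: C 5.01, H 3.99, O 2.00
Empirical formula: C5H4O2
Empirical-formula mass = 96.08 g/mol; 577 ÷ 96.08 ≈ 6, so the molecular formula is C30H24O12.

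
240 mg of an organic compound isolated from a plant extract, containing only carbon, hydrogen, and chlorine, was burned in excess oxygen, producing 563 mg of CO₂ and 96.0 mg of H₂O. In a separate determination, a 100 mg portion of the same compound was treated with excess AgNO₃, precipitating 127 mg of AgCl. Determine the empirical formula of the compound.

mol C = 0.563 g CO₂ ÷ 44.009 g/mol = 0.01279 mol
mol H = 2 × 0.0960 g H₂O ÷ 18.015 g/mol = 0.01066 mol
From the AgCl data: mol Cl per gram of compound = (0.127 ÷ 143.318) ÷ 0.100 = 0.008861 mol/g, so in the 0.240 g combustion sample mol Cl = 0.002127 mol
Divide by the smallest (0.002127 mol): C 6.015, H 5.011, Cl 1.000

C6H5Cl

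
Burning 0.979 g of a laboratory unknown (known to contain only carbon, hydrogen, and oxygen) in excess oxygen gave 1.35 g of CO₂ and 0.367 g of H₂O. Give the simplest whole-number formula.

C6H8O7

mol C = 1.35 g CO₂ ÷ 44.009 g/mol = 0.03068 mol
mol H = 2 × 0.367 g H₂O ÷ 18.015 g/mol = 0.04074 mol
mass O = 0.979 − (0.3684 + 0.04107) = 0.5695 g → mol O = 0.5695 ÷ 15.999 = 0.03560 mol
Divide by the smallest (0.03068 mol): C 1.000, H 1.328, O 1.160
Multiplying each by 6 gives whole numbers: C 6.00, H 7.97, O 6.96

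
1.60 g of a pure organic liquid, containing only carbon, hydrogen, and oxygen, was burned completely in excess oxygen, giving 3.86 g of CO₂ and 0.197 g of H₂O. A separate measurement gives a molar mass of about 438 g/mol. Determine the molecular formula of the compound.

C24H6O9

mol C = 3.86 g CO₂ ÷ 44.009 g/mol = 0.08771 mol
mol H = 2 × 0.197 g H₂O ÷ 18.015 g/mol = 0.02187 mol
mass O = 1.60 − (1.053 + 0.02205) = 0.5245 g → mol O = 0.5245 ÷ 15.999 = 0.03278 mol
Divide by the smallest (0.02187 mol): C 4.010, H 1.000, O 1.499
Multiplying each by 2 gives whole numbers: C 8.02, H 2.00, O 3.00
Empirical formula: C8H2O3
Empirical-formula mass = 146.10 g/mol; 438 ÷ 146.10 ≈ 3, so the molecular formula is C24H6O9.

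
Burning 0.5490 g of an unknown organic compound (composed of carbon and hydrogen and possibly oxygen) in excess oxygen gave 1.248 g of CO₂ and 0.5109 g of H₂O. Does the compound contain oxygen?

mol C = 1.248 g CO₂ ÷ 44.009 g/mol = 0.028358 mol
mol H = 2 × 0.5109 g H₂O ÷ 18.015 g/mol = 0.056719 mol
C and H account for only 0.39778 g of the 0.5490 g sample; the remaining 0.15122 g must be oxygen.

yes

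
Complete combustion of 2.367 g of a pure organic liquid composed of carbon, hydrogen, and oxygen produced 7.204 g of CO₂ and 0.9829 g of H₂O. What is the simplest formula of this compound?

mol C = 7.204 g CO₂ ÷ 44.009 g/mol = 0.16369 mol
mol H = 2 × 0.9829 g H₂O ÷ 18.015 g/mol = 0.10912 mol
mass O = 2.367 − (1.9661 + 0.10999) = 0.29088 g → mol O = 0.29088 ÷ 15.999 = 0.018181 mol
Divide by the smallest (0.018181 mol): C 9.003, H 6.002, O 1.000

C9H6O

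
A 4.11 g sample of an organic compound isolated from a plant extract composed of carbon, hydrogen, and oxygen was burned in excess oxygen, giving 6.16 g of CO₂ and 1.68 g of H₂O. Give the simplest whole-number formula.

C3H4O3

mol C = 6.16 g CO₂ ÷ 44.009 g/mol = 0.1400 mol
mol H = 2 × 1.68 g H₂O ÷ 18.015 g/mol = 0.1865 mol
mass O = 4.11 − (1.681 + 0.1880) = 2.241 g → mol O = 2.241 ÷ 15.999 = 0.1401 mol
Divide by the smallest (0.1400 mol): C 1.000, H 1.332, O 1.001
Multiplying each by 3 gives whole numbers: C 3.00, H 4.00, O 3.00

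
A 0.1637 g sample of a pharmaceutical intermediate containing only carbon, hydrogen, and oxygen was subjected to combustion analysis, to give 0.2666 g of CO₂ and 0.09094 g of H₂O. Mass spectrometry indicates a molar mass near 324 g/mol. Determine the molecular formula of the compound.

C12H20O10

mol C = 0.2666 g CO₂ ÷ 44.009 g/mol = 0.0060579 mol
mol H = 2 × 0.09094 g H₂O ÷ 18.015 g/mol = 0.010096 mol
mass O = 0.1637 − (0.072761 + 0.010177) = 0.080762 g → mol O = 0.080762 ÷ 15.999 = 0.0050480 mol
Divide by the smallest (0.0050480 mol): C 1.200, H 2.000, O 1.000
Multiplying each by 5 gives whole numbers: C 6.00, H 10.00, O 5.00
Empirical formula: C6H10O5
Empirical-formula mass = 162.14 g/mol; 324 ÷ 162.14 ≈ 2, so the molecular formula is C12H20O10.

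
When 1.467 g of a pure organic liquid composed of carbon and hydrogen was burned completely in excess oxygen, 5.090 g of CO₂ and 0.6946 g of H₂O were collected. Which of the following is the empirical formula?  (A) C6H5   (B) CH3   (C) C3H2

(C) C3H2

mol C = 5.090 g CO₂ ÷ 44.009 g/mol = 0.11566 mol
mol H = 2 × 0.6946 g H₂O ÷ 18.015 g/mol = 0.077114 mol
Divide by the smallest (0.077114 mol): C 1.500, H 1.000
Multiplying each by 2 gives whole numbers: C 3.00, H 2.00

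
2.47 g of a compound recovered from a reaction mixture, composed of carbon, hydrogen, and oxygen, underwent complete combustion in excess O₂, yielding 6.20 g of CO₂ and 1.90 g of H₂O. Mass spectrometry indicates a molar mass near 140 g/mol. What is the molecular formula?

mol C = 6.20 g CO₂ ÷ 44.009 g/mol = 0.1409 mol
mol H = 2 × 1.90 g H₂O ÷ 18.015 g/mol = 0.2109 mol
mass O = 2.47 − (1.692 + 0.2126) = 0.5653 g → mol O = 0.5653 ÷ 15.999 = 0.03533 mol
Divide by the smallest (0.03533 mol): C 3.987, H 5.970, O 1.000
Empirical formula: C4H6O
Empirical-formula mass = 70.09 g/mol; 140 ÷ 70.09 ≈ 2, so the molecular formula is C8H12O2.

C8H12O2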